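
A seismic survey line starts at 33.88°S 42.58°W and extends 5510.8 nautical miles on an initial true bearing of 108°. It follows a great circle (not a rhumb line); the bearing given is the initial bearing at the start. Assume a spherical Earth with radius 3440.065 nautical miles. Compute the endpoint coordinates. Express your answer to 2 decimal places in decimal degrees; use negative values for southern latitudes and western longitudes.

latitude -13.83°, longitude 59.19°

The arc subtends δ = 5510.8/3440.065 = 1.601946 rad at the centre.
With φ₁ = -33.88° = -0.591318 rad and θ = 108° = 1.884956 rad:
Destination latitude: φ₂ = arcsin( sin φ₁ cos δ + cos φ₁ sin δ cos θ ) = arcsin(-0.239062) = -13.83°.
Then Δλ = atan2(0.789191, -0.164411) = 1.776188 rad, from sin θ sin δ cos φ₁ over cos δ − sin φ₁ sin φ₂.
λ₂ = λ₁ + Δλ = 59.19°.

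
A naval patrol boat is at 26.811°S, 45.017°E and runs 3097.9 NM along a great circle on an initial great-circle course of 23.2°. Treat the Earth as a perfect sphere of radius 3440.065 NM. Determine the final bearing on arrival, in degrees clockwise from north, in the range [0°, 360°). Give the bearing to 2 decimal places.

Angular distance δ = d/R = 3097.9 / 3440.065 = 0.900535 rad.
Converting: φ₁ = -0.467940 rad, θ = 0.404916 rad.
Applying the spherical law of cosines for sides, sin φ₂ = sin φ₁ cos δ + cos φ₁ sin δ cos θ = 0.362670, so φ₂ = 21.264°.
Then Δλ = atan2(0.275529, 0.784773) = 0.337649 rad, from sin θ sin δ cos φ₁ over cos δ − sin φ₁ sin φ₂.
λ₂ = λ₁ + Δλ = 64.363°.
The forward bearing on arrival equals the back-azimuth from the destination plus 180°.
Back-azimuth from P₂ (21.26°, 64.36°) to P₁ (-26.81°, 45.02°), with Δλ' = λ₁ − λ₂ = -19.35°: atan2( sin Δλ' cos φ₁ , cos φ₂ sin φ₁ − sin φ₂ cos φ₁ cos Δλ' ) = 202.17°.
Final bearing = (202.17° + 180°) mod 360° = 22.17°.

final bearing 22.17°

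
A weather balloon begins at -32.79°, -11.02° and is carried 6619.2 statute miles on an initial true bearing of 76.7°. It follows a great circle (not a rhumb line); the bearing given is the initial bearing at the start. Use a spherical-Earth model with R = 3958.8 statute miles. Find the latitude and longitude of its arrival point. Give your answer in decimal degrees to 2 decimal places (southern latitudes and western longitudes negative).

Angular distance δ = d/R = 6619.2 / 3958.8 = 1.672022 rad.
Start latitude φ₁ = -0.572293 rad; initial bearing θ = 1.338668 rad.
Destination latitude: φ₂ = arcsin( sin φ₁ cos δ + cos φ₁ sin δ cos θ ) = arcsin(0.247130) = 14.31°.
Then Δλ = atan2(0.813926, 0.032783) = 1.530540 rad, from sin θ sin δ cos φ₁ over cos δ − sin φ₁ sin φ₂.
λ₂ = -11.02° + 87.69° = 76.67°.

latitude 14.31°, longitude 76.67°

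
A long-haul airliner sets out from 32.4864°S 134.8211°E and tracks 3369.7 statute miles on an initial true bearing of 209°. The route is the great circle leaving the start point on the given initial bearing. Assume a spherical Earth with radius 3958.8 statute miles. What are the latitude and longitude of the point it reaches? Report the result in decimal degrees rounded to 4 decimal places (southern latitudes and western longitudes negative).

latitude -65.3454°, longitude 73.8880°

The arc subtends δ = 3369.7/3958.8 = 0.851192 rad at the centre.
Start latitude φ₁ = -0.566995 rad; initial bearing θ = 3.647738 rad.
Destination latitude: φ₂ = arcsin( sin φ₁ cos δ + cos φ₁ sin δ cos θ ) = arcsin(-0.908839) = -65.3454°.
Then Δλ = atan2(-0.307555, 0.170950) = -1.063483 rad, from sin θ sin δ cos φ₁ over cos δ − sin φ₁ sin φ₂.
Hence λ₂ = 134.8211° + -60.9331° = 73.8880°.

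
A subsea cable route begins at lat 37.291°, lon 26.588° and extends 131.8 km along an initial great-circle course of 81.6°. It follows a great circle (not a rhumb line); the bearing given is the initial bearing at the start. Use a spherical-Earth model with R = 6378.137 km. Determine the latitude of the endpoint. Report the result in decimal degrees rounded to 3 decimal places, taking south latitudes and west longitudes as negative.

latitude 37.455°

Angular distance δ = d/R = 131.8 / 6378.137 = 0.020664 rad.
Start latitude φ₁ = 0.650851 rad; initial bearing θ = 1.424189 rad.
Applying the spherical law of cosines for sides, sin φ₂ = sin φ₁ cos δ + cos φ₁ sin δ cos θ = 0.608136, so φ₂ = 37.455°.
Δλ = atan2( sin θ sin δ cos φ₁ , cos δ − sin φ₁ sin φ₂ ) = atan2(0.016262, 0.631339) = 0.025753 rad = 1.476°.
λ₂ = 26.588° + 1.476° = 28.064°.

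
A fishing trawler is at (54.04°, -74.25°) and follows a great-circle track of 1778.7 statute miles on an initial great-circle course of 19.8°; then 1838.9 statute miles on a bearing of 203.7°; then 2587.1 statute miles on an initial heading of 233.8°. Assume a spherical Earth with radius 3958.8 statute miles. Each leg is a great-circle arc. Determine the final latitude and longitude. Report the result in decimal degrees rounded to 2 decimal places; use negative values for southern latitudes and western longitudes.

Apply the spherical direct solution leg by leg, carrying full precision between legs.
Leg 1: from (54.04°, -74.25°), δ = 1778.7/3958.8 = 0.449303 rad, θ = 19.8° → φ = 75.71°, λ = -37.66°.
Leg 2: from (75.71°, -37.66°), δ = 1838.9/3958.8 = 0.464509 rad, θ = 203.7° → φ = 49.92°, λ = -53.90°.
Leg 3: from (49.92°, -53.90°), δ = 2587.1/3958.8 = 0.653506 rad, θ = 233.8° → φ = 22.10°, λ = -85.87°.

latitude 22.10°, longitude -85.87°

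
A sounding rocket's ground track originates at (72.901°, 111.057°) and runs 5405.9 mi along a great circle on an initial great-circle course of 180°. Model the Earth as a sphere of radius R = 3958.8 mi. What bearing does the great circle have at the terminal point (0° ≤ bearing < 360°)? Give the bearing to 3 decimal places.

final bearing 180.000°

Angular distance δ = d/R = 5405.9 / 3958.8 = 1.365540 rad.
Start latitude φ₁ = 1.272362 rad; initial bearing θ = 3.141593 rad.
Destination latitude: φ₂ = arcsin( sin φ₁ cos δ + cos φ₁ sin δ cos θ ) = arcsin(-0.093043) = -5.339°.
Δλ = atan2( sin θ sin δ cos φ₁ , cos δ − sin φ₁ sin φ₂ ) = atan2(0.000000, 0.292748) = 0.000000 rad = 0.000°.
λ₂ = λ₁ + Δλ = 111.057°.
The forward bearing on arrival equals the back-azimuth from the destination plus 180°.
Back-azimuth from P₂ (-5.339°, 111.057°) to P₁ (72.901°, 111.057°), with Δλ' = λ₁ − λ₂ = -0.000°: atan2( sin Δλ' cos φ₁ , cos φ₂ sin φ₁ − sin φ₂ cos φ₁ cos Δλ' ) = 0.000°.
Final bearing = (0.000° + 180°) mod 360° = 180.000°.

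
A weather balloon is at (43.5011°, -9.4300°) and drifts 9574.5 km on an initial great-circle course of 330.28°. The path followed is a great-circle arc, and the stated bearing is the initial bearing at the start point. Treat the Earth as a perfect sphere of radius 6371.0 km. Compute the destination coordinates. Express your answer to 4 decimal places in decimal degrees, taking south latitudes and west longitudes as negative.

Angular distance δ = d/R = 9574.5 / 6371 = 1.502825 rad.
Converting: φ₁ = 0.759237 rad, θ = 5.764473 rad.
sin φ₂ = sin φ₁ cos δ + cos φ₁ sin δ cos θ = (0.688369)(0.067919) + (0.725361)(0.997691)(0.868459) = 0.675245
φ₂ = asin(0.675245) = 0.741296 rad = 42.4731°.
Then Δλ = atan2(-0.358776, -0.396898) = -2.406600 rad, from sin θ sin δ cos φ₁ over cos δ − sin φ₁ sin φ₂.
λ₂ = -9.4300° + -137.8880° = -147.3180°.

latitude 42.4731°, longitude -147.3180°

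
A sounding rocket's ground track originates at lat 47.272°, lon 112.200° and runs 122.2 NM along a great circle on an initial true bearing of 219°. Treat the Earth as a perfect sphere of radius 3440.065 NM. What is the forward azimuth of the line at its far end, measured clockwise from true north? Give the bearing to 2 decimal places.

Angular distance δ = d/R = 122.2 / 3440.065 = 0.035523 rad.
Converting: φ₁ = 0.825052 rad, θ = 3.822271 rad.
Applying the spherical law of cosines for sides, sin φ₂ = sin φ₁ cos δ + cos φ₁ sin δ cos θ = 0.715392, so φ₂ = 45.675°.
For the longitude increment, Δλ = atan2( sin θ sin δ cos φ₁, cos δ − sin φ₁ sin φ₂ ) = atan2(-0.015165, 0.473854) = -1.833°.
Hence λ₂ = 112.200° + -1.833° = 110.367°.
The forward bearing on arrival equals the back-azimuth from the destination plus 180°.
Back-azimuth from P₂ (45.68°, 110.37°) to P₁ (47.27°, 112.20°), with Δλ' = λ₁ − λ₂ = 1.83°: atan2( sin Δλ' cos φ₁ , cos φ₂ sin φ₁ − sin φ₂ cos φ₁ cos Δλ' ) = 37.67°.
Final bearing = (37.67° + 180°) mod 360° = 217.67°.

final bearing 217.67°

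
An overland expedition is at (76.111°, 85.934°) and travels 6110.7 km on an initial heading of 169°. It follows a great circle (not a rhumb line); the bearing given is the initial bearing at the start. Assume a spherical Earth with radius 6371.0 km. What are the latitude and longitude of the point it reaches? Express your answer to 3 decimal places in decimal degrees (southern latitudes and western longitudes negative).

latitude 21.378°, longitude 95.591°

The arc subtends δ = 6110.7/6371 = 0.959143 rad at the centre.
Start latitude φ₁ = 1.328388 rad; initial bearing θ = 2.949606 rad.
Destination latitude: φ₂ = arcsin( sin φ₁ cos δ + cos φ₁ sin δ cos θ ) = arcsin(0.364522) = 21.378°.
Then Δλ = atan2(0.037498, 0.220358) = 0.168555 rad, from sin θ sin δ cos φ₁ over cos δ − sin φ₁ sin φ₂.
λ₂ = 85.934° + 9.657° = 95.591°.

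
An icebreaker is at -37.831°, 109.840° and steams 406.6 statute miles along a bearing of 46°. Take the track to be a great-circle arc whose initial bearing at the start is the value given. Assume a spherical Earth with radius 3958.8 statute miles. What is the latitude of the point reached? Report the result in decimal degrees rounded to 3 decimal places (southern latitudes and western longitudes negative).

latitude -33.632°

The arc subtends δ = 406.6/3958.8 = 0.102708 rad at the centre.
Start latitude φ₁ = -0.660276 rad; initial bearing θ = 0.802851 rad.
Destination latitude: φ₂ = arcsin( sin φ₁ cos δ + cos φ₁ sin δ cos θ ) = arcsin(-0.553850) = -33.632°.
Δλ = atan2( sin θ sin δ cos φ₁ , cos δ − sin φ₁ sin φ₂ ) = atan2(0.058251, 0.655035) = 0.088695 rad = 5.082°.
λ₂ = λ₁ + Δλ = 114.922°.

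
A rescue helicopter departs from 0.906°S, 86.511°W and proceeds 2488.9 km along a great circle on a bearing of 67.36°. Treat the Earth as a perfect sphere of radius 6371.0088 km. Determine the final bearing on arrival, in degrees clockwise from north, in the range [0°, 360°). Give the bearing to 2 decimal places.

final bearing 68.59°

The arc subtends δ = 2488.9/6371.0088 = 0.390660 rad at the centre.
Start latitude φ₁ = -0.015813 rad; initial bearing θ = 1.175654 rad.
Destination latitude: φ₂ = arcsin( sin φ₁ cos δ + cos φ₁ sin δ cos θ ) = arcsin(0.131946) = 7.582°.
For the longitude increment, Δλ = atan2( sin θ sin δ cos φ₁, cos δ − sin φ₁ sin φ₂ ) = atan2(0.351411, 0.926744) = 20.766°.
λ₂ = -86.511° + 20.766° = -65.745°.
The forward bearing on arrival equals the back-azimuth from the destination plus 180°.
Back-azimuth from P₂ (7.58°, -65.74°) to P₁ (-0.91°, -86.51°), with Δλ' = λ₁ − λ₂ = -20.77°: atan2( sin Δλ' cos φ₁ , cos φ₂ sin φ₁ − sin φ₂ cos φ₁ cos Δλ' ) = 248.59°.
Final bearing = (248.59° + 180°) mod 360° = 68.59°.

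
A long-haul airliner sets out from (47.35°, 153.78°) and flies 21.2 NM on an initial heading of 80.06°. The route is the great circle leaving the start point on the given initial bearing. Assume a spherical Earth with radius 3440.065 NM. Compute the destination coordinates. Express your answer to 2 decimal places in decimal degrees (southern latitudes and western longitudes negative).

δ = 21.2/3440.065 = 0.006163 rad (0.3531°).
Start latitude φ₁ = 0.826413 rad; initial bearing θ = 1.397311 rad.
Destination latitude: φ₂ = arcsin( sin φ₁ cos δ + cos φ₁ sin δ cos θ ) = arcsin(0.736213) = 47.41°.
Then Δλ = atan2(0.004113, 0.458492) = 0.008970 rad, from sin θ sin δ cos φ₁ over cos δ − sin φ₁ sin φ₂.
λ₂ = λ₁ + Δλ = 154.29°.

latitude 47.41°, longitude 154.29°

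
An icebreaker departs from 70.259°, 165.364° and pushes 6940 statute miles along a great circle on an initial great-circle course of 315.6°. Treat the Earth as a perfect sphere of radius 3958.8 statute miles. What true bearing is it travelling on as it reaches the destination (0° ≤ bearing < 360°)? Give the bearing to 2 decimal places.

final bearing 193.70°

The arc subtends δ = 6940/3958.8 = 1.753056 rad at the centre.
Converting: φ₁ = 1.226251 rad, θ = 5.508259 rad.
Destination latitude: φ₂ = arcsin( sin φ₁ cos δ + cos φ₁ sin δ cos θ ) = arcsin(0.066729) = 3.826°.
For the longitude increment, Δλ = atan2( sin θ sin δ cos φ₁, cos δ − sin φ₁ sin φ₂ ) = atan2(-0.232410, -0.244060) = -136.401°.
Hence λ₂ = 165.364° + -136.401° = 28.963°.
The forward bearing on arrival equals the back-azimuth from the destination plus 180°.
Back-azimuth from P₂ (3.83°, 28.96°) to P₁ (70.26°, 165.36°), with Δλ' = λ₁ − λ₂ = 136.40°: atan2( sin Δλ' cos φ₁ , cos φ₂ sin φ₁ − sin φ₂ cos φ₁ cos Δλ' ) = 13.70°.
Final bearing = (13.70° + 180°) mod 360° = 193.70°.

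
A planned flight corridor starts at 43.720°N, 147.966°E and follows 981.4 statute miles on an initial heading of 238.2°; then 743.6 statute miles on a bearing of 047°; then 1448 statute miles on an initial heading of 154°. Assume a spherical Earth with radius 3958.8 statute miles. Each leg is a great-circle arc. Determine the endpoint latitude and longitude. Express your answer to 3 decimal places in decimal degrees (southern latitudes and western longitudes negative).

Apply the spherical direct solution leg by leg, carrying full precision between legs.
Leg 1: from (43.720°, 147.966°), δ = 981.4/3958.8 = 0.247903 rad, θ = 238.2° → φ = 35.209°, λ = 133.179°.
Leg 2: from (35.209°, 133.179°), δ = 743.6/3958.8 = 0.187835 rad, θ = 47° → φ = 42.103°, λ = 143.785°.
Leg 3: from (42.103°, 143.785°), δ = 1448/3958.8 = 0.365767 rad, θ = 154° → φ = 22.806°, λ = 153.578°.

latitude 22.806°, longitude 153.578°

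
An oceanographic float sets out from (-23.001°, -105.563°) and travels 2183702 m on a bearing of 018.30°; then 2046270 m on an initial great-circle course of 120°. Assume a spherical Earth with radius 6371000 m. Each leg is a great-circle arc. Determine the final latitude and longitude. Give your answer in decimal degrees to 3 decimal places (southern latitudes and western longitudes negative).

latitude -13.174°, longitude -83.181°

Apply the spherical direct solution leg by leg, carrying full precision between legs.
Leg 1: from (-23.001°, -105.563°), δ = 2183702/6371000 = 0.342757 rad, θ = 18.3° → φ = -4.261°, λ = -99.489°.
Leg 2: from (-4.261°, -99.489°), δ = 2046270/6371000 = 0.321185 rad, θ = 120° → φ = -13.174°, λ = -83.181°.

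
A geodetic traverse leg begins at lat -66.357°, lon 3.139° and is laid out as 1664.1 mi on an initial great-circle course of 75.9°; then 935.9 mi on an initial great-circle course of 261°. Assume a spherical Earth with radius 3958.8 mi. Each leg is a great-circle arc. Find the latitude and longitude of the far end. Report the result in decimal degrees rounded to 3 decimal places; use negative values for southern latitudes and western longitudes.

latitude -52.792°, longitude 21.530°

Apply the spherical direct solution leg by leg, carrying full precision between legs.
Leg 1: from (-66.357°, 3.139°), δ = 1664.1/3958.8 = 0.420355 rad, θ = 75.9° → φ = -52.792°, λ = 44.021°.
Leg 2: from (-52.792°, 44.021°), δ = 935.9/3958.8 = 0.236410 rad, θ = 261° → φ = -52.792°, λ = 21.530°.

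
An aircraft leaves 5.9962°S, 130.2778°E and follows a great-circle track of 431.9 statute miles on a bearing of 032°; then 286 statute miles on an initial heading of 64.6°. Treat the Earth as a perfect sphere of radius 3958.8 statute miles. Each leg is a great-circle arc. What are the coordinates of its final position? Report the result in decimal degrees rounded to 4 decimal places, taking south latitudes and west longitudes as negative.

latitude 1.0876°, longitude 137.3250°

Apply the spherical direct solution leg by leg, carrying full precision between legs.
Leg 1: from (-5.9962°, 130.2778°), δ = 431.9/3958.8 = 0.109099 rad, θ = 32° → φ = -0.6881°, λ = 133.5858°.
Leg 2: from (-0.6881°, 133.5858°), δ = 286/3958.8 = 0.072244 rad, θ = 64.6° → φ = 1.0876°, λ = 137.3250°.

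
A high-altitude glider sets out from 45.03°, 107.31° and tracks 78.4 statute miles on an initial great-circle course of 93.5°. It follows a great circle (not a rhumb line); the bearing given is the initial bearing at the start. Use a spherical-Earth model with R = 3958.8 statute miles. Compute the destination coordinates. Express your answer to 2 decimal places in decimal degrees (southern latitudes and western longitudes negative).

latitude 44.95°, longitude 108.91°

δ = 78.4/3958.8 = 0.019804 rad (1.1347°).
Start latitude φ₁ = 0.785922 rad; initial bearing θ = 1.631883 rad.
sin φ₂ = sin φ₁ cos δ + cos φ₁ sin δ cos θ = (0.707477)(0.999804) + (0.706736)(0.019803)(-0.061049) = 0.706484
φ₂ = asin(0.706484) = 0.784518 rad = 44.95°.
For the longitude increment, Δλ = atan2( sin θ sin δ cos φ₁, cos δ − sin φ₁ sin φ₂ ) = atan2(0.013969, 0.499983) = 1.60°.
λ₂ = λ₁ + Δλ = 108.91°.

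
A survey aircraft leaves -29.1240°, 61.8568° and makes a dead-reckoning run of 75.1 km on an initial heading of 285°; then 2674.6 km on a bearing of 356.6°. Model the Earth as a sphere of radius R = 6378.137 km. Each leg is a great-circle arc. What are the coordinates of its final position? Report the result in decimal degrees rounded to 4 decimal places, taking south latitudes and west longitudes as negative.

Apply the spherical direct solution leg by leg, carrying full precision between legs.
Leg 1: from (-29.1240°, 61.8568°), δ = 75.1/6378.137 = 0.011775 rad, θ = 285° → φ = -28.9473°, λ = 61.1121°.
Leg 2: from (-28.9473°, 61.1121°), δ = 2674.6/6378.137 = 0.419339 rad, θ = 356.6° → φ = -4.9571°, λ = 59.7233°.

latitude -4.9571°, longitude 59.7233°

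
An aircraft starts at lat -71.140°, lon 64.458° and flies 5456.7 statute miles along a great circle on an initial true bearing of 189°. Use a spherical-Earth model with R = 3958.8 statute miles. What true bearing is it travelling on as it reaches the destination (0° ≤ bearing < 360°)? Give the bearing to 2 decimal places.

final bearing 356.66°

Angular distance δ = d/R = 5456.7 / 3958.8 = 1.378372 rad.
Converting: φ₁ = -1.241627 rad, θ = 3.298672 rad.
sin φ₂ = sin φ₁ cos δ + cos φ₁ sin δ cos θ = (-0.946311)(0.191239) + (0.323257)(0.981544)(-0.987688) = -0.494356
φ₂ = asin(-0.494356) = -0.517094 rad = -29.627°.
For the longitude increment, Δλ = atan2( sin θ sin δ cos φ₁, cos δ − sin φ₁ sin φ₂ ) = atan2(-0.049635, -0.276576) = -169.826°.
λ₂ = λ₁ + Δλ = -105.368°.
The forward bearing on arrival equals the back-azimuth from the destination plus 180°.
Back-azimuth from P₂ (-29.63°, -105.37°) to P₁ (-71.14°, 64.46°), with Δλ' = λ₁ − λ₂ = 169.83°: atan2( sin Δλ' cos φ₁ , cos φ₂ sin φ₁ − sin φ₂ cos φ₁ cos Δλ' ) = 176.66°.
Final bearing = (176.66° + 180°) mod 360° = 356.66°.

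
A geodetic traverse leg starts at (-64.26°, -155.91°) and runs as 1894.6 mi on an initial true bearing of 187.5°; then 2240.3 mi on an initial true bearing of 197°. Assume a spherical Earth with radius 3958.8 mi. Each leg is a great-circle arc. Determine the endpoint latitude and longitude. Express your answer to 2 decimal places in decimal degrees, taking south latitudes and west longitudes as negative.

Apply the spherical direct solution leg by leg, carrying full precision between legs.
Leg 1: from (-64.26°, -155.91°), δ = 1894.6/3958.8 = 0.478579 rad, θ = 187.5° → φ = -86.25°, λ = 90.88°.
Leg 2: from (-86.25°, 90.88°), δ = 2240.3/3958.8 = 0.565904 rad, θ = 197° → φ = -61.14°, λ = -70.17°.

latitude -61.14°, longitude -70.17°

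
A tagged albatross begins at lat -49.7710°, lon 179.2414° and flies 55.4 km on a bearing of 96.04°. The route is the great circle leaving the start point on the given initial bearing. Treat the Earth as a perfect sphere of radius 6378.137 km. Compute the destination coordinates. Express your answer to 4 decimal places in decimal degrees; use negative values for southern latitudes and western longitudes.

latitude -49.8208°, longitude -179.9915°

Angular distance δ = d/R = 55.4 / 6378.137 = 0.008686 rad.
Converting: φ₁ = -0.868668 rad, θ = 1.676214 rad.
Applying the spherical law of cosines for sides, sin φ₂ = sin φ₁ cos δ + cos φ₁ sin δ cos θ = -0.764031, so φ₂ = -49.8208°.
Δλ = atan2( sin θ sin δ cos φ₁ , cos δ − sin φ₁ sin φ₂ ) = atan2(0.005579, 0.416648) = 0.013388 rad = 0.7671°.
λ₂ = 179.2414° + 0.7671° = 180.0085°, normalized to (−180°, 180°] → -179.9915°.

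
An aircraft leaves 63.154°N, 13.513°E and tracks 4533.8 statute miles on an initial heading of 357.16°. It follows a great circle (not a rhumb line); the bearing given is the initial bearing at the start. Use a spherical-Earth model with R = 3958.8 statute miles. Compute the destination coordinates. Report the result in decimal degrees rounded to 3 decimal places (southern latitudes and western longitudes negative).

δ = 4533.8/3958.8 = 1.145246 rad (65.6178°).
With φ₁ = 63.154° = 1.102245 rad and θ = 357.16° = 6.233618 rad:
sin φ₂ = sin φ₁ cos δ + cos φ₁ sin δ cos θ = (0.892224)(0.412822) + (0.451594)(0.910812)(0.998772) = 0.779141
φ₂ = asin(0.779141) = 0.893295 rad = 51.182°.
For the longitude increment, Δλ = atan2( sin θ sin δ cos φ₁, cos δ − sin φ₁ sin φ₂ ) = atan2(-0.020380, -0.282346) = -175.872°.
λ₂ = 13.513° + -175.872° = -162.359°.

latitude 51.182°, longitude -162.359°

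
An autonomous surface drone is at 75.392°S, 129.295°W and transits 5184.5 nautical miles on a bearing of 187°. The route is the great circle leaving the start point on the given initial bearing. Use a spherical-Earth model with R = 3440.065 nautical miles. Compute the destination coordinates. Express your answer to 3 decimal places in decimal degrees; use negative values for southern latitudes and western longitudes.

latitude -18.145°, longitude 58.058°

δ = 5184.5/3440.065 = 1.507094 rad (86.3501°).
With φ₁ = -75.392° = -1.315839 rad and θ = 187° = 3.263766 rad:
Applying the spherical law of cosines for sides, sin φ₂ = sin φ₁ cos δ + cos φ₁ sin δ cos θ = -0.311419, so φ₂ = -18.145°.
Δλ = atan2( sin θ sin δ cos φ₁ , cos δ − sin φ₁ sin φ₂ ) = atan2(-0.030674, -0.237692) = -3.013254 rad = -172.647°.
λ₂ = -129.295° + -172.647° = -301.942°, normalized to (−180°, 180°] → 58.058°.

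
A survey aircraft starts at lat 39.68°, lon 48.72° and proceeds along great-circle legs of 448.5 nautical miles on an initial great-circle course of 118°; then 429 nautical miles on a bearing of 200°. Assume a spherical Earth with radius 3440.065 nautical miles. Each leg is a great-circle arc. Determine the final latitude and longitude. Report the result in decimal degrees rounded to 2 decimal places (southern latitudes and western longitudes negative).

Apply the spherical direct solution leg by leg, carrying full precision between legs.
Leg 1: from (39.68°, 48.72°), δ = 448.5/3440.065 = 0.130375 rad, θ = 118° → φ = 35.88°, λ = 56.86°.
Leg 2: from (35.88°, 56.86°), δ = 429/3440.065 = 0.124707 rad, θ = 200° → φ = 29.13°, λ = 54.07°.

latitude 29.13°, longitude 54.07°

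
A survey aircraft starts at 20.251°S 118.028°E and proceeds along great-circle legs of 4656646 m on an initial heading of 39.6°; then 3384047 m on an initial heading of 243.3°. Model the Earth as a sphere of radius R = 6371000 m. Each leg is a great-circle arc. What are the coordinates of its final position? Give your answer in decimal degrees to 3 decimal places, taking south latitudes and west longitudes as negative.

Apply the spherical direct solution leg by leg, carrying full precision between legs.
Leg 1: from (-20.251°, 118.028°), δ = 4656646/6371000 = 0.730913 rad, θ = 39.6° → φ = 12.994°, λ = 143.921°.
Leg 2: from (12.994°, 143.921°), δ = 3384047/6371000 = 0.531164 rad, θ = 243.3° → φ = -1.599°, λ = 117.004°.

latitude -1.599°, longitude 117.004°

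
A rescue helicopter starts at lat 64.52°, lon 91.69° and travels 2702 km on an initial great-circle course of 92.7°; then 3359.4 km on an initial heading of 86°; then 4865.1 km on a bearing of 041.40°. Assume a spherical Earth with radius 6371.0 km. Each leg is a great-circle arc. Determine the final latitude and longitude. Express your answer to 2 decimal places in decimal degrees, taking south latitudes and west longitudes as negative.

latitude 61.74°, longitude -101.49°

Apply the spherical direct solution leg by leg, carrying full precision between legs.
Leg 1: from (64.52°, 91.69°), δ = 2702/6371 = 0.424109 rad, θ = 92.7° → φ = 54.53°, λ = 136.79°.
Leg 2: from (54.53°, 136.79°), δ = 3359.4/6371 = 0.527296 rad, θ = 86° → φ = 46.40°, λ = -176.50°.
Leg 3: from (46.40°, -176.50°), δ = 4865.1/6371 = 0.763632 rad, θ = 41.4° → φ = 61.74°, λ = -101.49°.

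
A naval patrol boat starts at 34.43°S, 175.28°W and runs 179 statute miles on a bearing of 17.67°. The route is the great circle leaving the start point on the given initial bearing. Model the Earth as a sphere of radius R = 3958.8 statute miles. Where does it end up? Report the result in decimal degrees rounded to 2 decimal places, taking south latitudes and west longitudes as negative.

Angular distance δ = d/R = 179 / 3958.8 = 0.045216 rad.
Start latitude φ₁ = -0.600917 rad; initial bearing θ = 0.308400 rad.
Applying the spherical law of cosines for sides, sin φ₂ = sin φ₁ cos δ + cos φ₁ sin δ cos θ = -0.529298, so φ₂ = -31.96°.
For the longitude increment, Δλ = atan2( sin θ sin δ cos φ₁, cos δ − sin φ₁ sin φ₂ ) = atan2(0.011316, 0.699713) = 0.93°.
λ₂ = -175.28° + 0.93° = -174.35°.

latitude -31.96°, longitude -174.35°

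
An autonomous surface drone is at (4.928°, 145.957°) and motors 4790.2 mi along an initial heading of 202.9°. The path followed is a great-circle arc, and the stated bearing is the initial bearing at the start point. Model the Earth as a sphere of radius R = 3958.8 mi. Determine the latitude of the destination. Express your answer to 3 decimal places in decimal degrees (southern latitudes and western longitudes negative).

The arc subtends δ = 4790.2/3958.8 = 1.210013 rad at the centre.
Converting: φ₁ = 0.086010 rad, θ = 3.541273 rad.
sin φ₂ = sin φ₁ cos δ + cos φ₁ sin δ cos θ = (0.085904)(0.353007) + (0.996303)(0.935621)(-0.921185) = -0.828369
φ₂ = asin(-0.828369) = -0.976191 rad = -55.932°.
Δλ = atan2( sin θ sin δ cos φ₁ , cos δ − sin φ₁ sin φ₂ ) = atan2(-0.362727, 0.424167) = -0.707476 rad = -40.535°.
Hence λ₂ = 145.957° + -40.535° = 105.422°.

latitude -55.932°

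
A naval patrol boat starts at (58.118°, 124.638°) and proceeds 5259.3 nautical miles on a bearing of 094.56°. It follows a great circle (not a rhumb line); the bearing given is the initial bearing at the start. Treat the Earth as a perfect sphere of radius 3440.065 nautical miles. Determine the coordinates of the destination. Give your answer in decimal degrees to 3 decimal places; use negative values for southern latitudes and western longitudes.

Angular distance δ = d/R = 5259.3 / 3440.065 = 1.528837 rad.
Converting: φ₁ = 1.014350 rad, θ = 1.650383 rad.
sin φ₂ = sin φ₁ cos δ + cos φ₁ sin δ cos θ = (0.849138)(0.041947) + (0.528172)(0.999120)(-0.079503) = -0.006336
φ₂ = asin(-0.006336) = -0.006336 rad = -0.363°.
For the longitude increment, Δλ = atan2( sin θ sin δ cos φ₁, cos δ − sin φ₁ sin φ₂ ) = atan2(0.526036, 0.047327) = 84.859°.
λ₂ = 124.638° + 84.859° = 209.497°, normalized to (−180°, 180°] → -150.503°.

latitude -0.363°, longitude -150.503°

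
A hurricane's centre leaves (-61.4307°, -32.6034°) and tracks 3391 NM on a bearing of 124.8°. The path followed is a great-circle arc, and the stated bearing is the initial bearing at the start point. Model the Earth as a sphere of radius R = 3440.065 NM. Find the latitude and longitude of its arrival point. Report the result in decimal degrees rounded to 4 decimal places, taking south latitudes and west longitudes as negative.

latitude -45.4420°, longitude 70.0557°

δ = 3391/3440.065 = 0.985737 rad (56.4786°).
Converting: φ₁ = -1.072168 rad, θ = 2.178171 rad.
Applying the spherical law of cosines for sides, sin φ₂ = sin φ₁ cos δ + cos φ₁ sin δ cos θ = -0.712540, so φ₂ = -45.4420°.
For the longitude increment, Δλ = atan2( sin θ sin δ cos φ₁, cos δ − sin φ₁ sin φ₂ ) = atan2(0.327378, -0.073532) = 102.6591°.
Hence λ₂ = -32.6034° + 102.6591° = 70.0557°.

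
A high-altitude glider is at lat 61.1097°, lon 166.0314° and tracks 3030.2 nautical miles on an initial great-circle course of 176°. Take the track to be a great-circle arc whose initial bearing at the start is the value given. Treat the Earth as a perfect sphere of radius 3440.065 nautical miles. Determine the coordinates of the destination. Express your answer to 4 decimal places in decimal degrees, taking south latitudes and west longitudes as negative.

δ = 3030.2/3440.065 = 0.880855 rad (50.4693°).
Converting: φ₁ = 1.066565 rad, θ = 3.071779 rad.
sin φ₂ = sin φ₁ cos δ + cos φ₁ sin δ cos θ = (0.875546)(0.636492) + (0.483134)(0.771284)(-0.997564) = 0.185552
φ₂ = asin(0.185552) = 0.186634 rad = 10.6933°.
For the longitude increment, Δλ = atan2( sin θ sin δ cos φ₁, cos δ − sin φ₁ sin φ₂ ) = atan2(0.025994, 0.474032) = 3.1387°.
λ₂ = 166.0314° + 3.1387° = 169.1701°.

latitude 10.6933°, longitude 169.1701°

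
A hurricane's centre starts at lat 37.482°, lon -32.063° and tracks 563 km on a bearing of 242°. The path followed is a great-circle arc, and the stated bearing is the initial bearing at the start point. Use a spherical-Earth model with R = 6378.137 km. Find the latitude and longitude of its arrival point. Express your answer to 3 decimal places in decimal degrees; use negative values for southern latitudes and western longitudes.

latitude 34.981°, longitude -37.514°

Central angle δ = d/R = 0.088270 rad.
Converting: φ₁ = 0.654184 rad, θ = 4.223697 rad.
sin φ₂ = sin φ₁ cos δ + cos φ₁ sin δ cos θ = (0.608512)(0.996107) + (0.793545)(0.088156)(-0.469472) = 0.573301
φ₂ = asin(0.573301) = 0.610529 rad = 34.981°.
For the longitude increment, Δλ = atan2( sin θ sin δ cos φ₁, cos δ − sin φ₁ sin φ₂ ) = atan2(-0.061767, 0.647246) = -5.451°.
λ₂ = -32.063° + -5.451° = -37.514°.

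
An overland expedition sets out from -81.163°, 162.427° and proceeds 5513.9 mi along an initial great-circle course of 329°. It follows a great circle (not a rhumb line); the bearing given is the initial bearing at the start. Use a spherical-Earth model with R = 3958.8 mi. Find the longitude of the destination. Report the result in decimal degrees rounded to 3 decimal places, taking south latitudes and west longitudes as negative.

The arc subtends δ = 5513.9/3958.8 = 1.392821 rad at the centre.
Converting: φ₁ = -1.416562 rad, θ = 5.742133 rad.
sin φ₂ = sin φ₁ cos δ + cos φ₁ sin δ cos θ = (-0.988129)(0.177037) + (0.153624)(0.984204)(0.857167) = -0.045334
φ₂ = asin(-0.045334) = -0.045350 rad = -2.598°.
Δλ = atan2( sin θ sin δ cos φ₁ , cos δ − sin φ₁ sin φ₂ ) = atan2(-0.077872, 0.132241) = -0.532193 rad = -30.492°.
Hence λ₂ = 162.427° + -30.492° = 131.935°.

longitude 131.935°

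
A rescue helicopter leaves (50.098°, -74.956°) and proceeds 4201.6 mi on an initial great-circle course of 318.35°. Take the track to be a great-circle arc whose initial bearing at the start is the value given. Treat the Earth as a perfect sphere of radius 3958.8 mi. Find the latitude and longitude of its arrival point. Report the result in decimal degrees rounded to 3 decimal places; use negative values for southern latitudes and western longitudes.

The arc subtends δ = 4201.6/3958.8 = 1.061332 rad at the centre.
Start latitude φ₁ = 0.874375 rad; initial bearing θ = 5.556256 rad.
sin φ₂ = sin φ₁ cos δ + cos φ₁ sin δ cos θ = (0.767143)(0.487710) + (0.641476)(0.873006)(0.747218) = 0.792595
φ₂ = asin(0.792595) = 0.915053 rad = 52.429°.
Δλ = atan2( sin θ sin δ cos φ₁ , cos δ − sin φ₁ sin φ₂ ) = atan2(-0.372172, -0.120323) = -1.883490 rad = -107.916°.
λ₂ = -74.956° + -107.916° = -182.872°, normalized to (−180°, 180°] → 177.128°.

latitude 52.429°, longitude 177.128°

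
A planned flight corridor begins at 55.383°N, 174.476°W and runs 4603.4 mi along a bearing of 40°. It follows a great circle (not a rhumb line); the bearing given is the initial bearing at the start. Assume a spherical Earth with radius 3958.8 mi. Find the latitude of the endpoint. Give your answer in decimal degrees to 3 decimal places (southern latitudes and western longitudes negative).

latitude 46.550°

Central angle δ = d/R = 1.162827 rad.
With φ₁ = 55.383° = 0.966616 rad and θ = 40° = 0.698132 rad:
Destination latitude: φ₂ = arcsin( sin φ₁ cos δ + cos φ₁ sin δ cos θ ) = arcsin(0.725974) = 46.550°.
For the longitude increment, Δλ = atan2( sin θ sin δ cos φ₁, cos δ − sin φ₁ sin φ₂ ) = atan2(0.335191, -0.200707) = 120.913°.
λ₂ = -174.476° + 120.913° = -53.563°.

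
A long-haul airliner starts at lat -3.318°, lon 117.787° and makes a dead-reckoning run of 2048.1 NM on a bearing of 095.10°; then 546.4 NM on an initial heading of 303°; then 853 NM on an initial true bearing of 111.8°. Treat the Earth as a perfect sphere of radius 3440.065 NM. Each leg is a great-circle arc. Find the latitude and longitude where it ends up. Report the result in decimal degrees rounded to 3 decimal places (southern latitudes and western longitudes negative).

latitude -5.828°, longitude 157.550°

Apply the spherical direct solution leg by leg, carrying full precision between legs.
Leg 1: from (-3.318°, 117.787°), δ = 2048.1/3440.065 = 0.595367 rad, θ = 95.1° → φ = -5.606°, λ = 151.931°.
Leg 2: from (-5.606°, 151.931°), δ = 546.4/3440.065 = 0.158834 rad, θ = 303° → φ = -0.615°, λ = 144.308°.
Leg 3: from (-0.615°, 144.308°), δ = 853/3440.065 = 0.247960 rad, θ = 111.8° → φ = -5.828°, λ = 157.550°.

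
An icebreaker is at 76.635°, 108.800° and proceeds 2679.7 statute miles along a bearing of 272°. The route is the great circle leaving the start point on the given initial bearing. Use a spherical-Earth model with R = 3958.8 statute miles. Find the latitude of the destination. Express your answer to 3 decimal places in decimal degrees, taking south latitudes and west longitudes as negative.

The arc subtends δ = 2679.7/3958.8 = 0.676897 rad at the centre.
Converting: φ₁ = 1.337533 rad, θ = 4.747296 rad.
sin φ₂ = sin φ₁ cos δ + cos φ₁ sin δ cos θ = (0.972917)(0.779520) + (0.231154)(0.626377)(0.034899) = 0.763462
φ₂ = asin(0.763462) = 0.868656 rad = 49.770°.
For the longitude increment, Δλ = atan2( sin θ sin δ cos φ₁, cos δ − sin φ₁ sin φ₂ ) = atan2(-0.144701, 0.036735) = -75.755°.
λ₂ = 108.800° + -75.755° = 33.045°.

latitude 49.770°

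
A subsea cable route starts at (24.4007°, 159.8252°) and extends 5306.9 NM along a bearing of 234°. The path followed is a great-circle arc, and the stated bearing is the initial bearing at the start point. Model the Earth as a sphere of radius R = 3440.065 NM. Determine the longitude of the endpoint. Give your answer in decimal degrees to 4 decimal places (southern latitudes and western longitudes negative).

The arc subtends δ = 5306.9/3440.065 = 1.542674 rad at the centre.
Converting: φ₁ = 0.425873 rad, θ = 4.084070 rad.
Destination latitude: φ₂ = arcsin( sin φ₁ cos δ + cos φ₁ sin δ cos θ ) = arcsin(-0.523456) = -31.5643°.
Δλ = atan2( sin θ sin δ cos φ₁ , cos δ − sin φ₁ sin φ₂ ) = atan2(-0.736463, 0.244366) = -1.250417 rad = -71.6436°.
λ₂ = λ₁ + Δλ = 88.1816°.

longitude 88.1816°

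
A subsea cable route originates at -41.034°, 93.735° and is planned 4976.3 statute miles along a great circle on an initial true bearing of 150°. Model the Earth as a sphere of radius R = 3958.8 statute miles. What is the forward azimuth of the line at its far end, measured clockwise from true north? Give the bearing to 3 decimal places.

Central angle δ = d/R = 1.257022 rad.
Converting: φ₁ = -0.716178 rad, θ = 2.617994 rad.
sin φ₂ = sin φ₁ cos δ + cos φ₁ sin δ cos θ = (-0.656507)(0.308651) + (0.754320)(0.951176)(-0.866025) = -0.823996
φ₂ = asin(-0.823996) = -0.968429 rad = -55.487°.
Then Δλ = atan2(0.358745, -0.232309) = 2.145453 rad, from sin θ sin δ cos φ₁ over cos δ − sin φ₁ sin φ₂.
λ₂ = 93.735° + 122.925° = 216.660°, normalized to (−180°, 180°] → -143.340°.
The forward bearing on arrival equals the back-azimuth from the destination plus 180°.
Back-azimuth from P₂ (-55.487°, -143.340°) to P₁ (-41.034°, 93.735°), with Δλ' = λ₁ − λ₂ = 237.075°: atan2( sin Δλ' cos φ₁ , cos φ₂ sin φ₁ − sin φ₂ cos φ₁ cos Δλ' ) = 221.733°.
Final bearing = (221.733° + 180°) mod 360° = 41.733°.

final bearing 41.733°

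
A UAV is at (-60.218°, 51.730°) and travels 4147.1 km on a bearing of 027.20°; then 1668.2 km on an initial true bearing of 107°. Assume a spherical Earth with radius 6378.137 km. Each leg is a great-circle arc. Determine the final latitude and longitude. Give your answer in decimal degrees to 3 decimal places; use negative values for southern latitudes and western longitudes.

Apply the spherical direct solution leg by leg, carrying full precision between legs.
Leg 1: from (-60.218°, 51.730°), δ = 4147.1/6378.137 = 0.650206 rad, θ = 27.2° → φ = -25.050°, λ = 69.514°.
Leg 2: from (-25.050°, 69.514°), δ = 1668.2/6378.137 = 0.261550 rad, θ = 107° → φ = -28.522°, λ = 85.860°.

latitude -28.522°, longitude 85.860°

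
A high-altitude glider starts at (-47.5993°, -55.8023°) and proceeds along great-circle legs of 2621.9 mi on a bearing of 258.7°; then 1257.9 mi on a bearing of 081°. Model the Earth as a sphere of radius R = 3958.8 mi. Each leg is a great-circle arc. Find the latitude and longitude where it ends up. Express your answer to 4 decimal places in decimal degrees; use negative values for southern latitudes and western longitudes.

latitude -36.4268°, longitude -86.9620°

Apply the spherical direct solution leg by leg, carrying full precision between legs.
Leg 1: from (-47.5993°, -55.8023°), δ = 2621.9/3958.8 = 0.662297 rad, θ = 258.7° → φ = -41.5732°, λ = -109.5135°.
Leg 2: from (-41.5732°, -109.5135°), δ = 1257.9/3958.8 = 0.317748 rad, θ = 81° → φ = -36.4268°, λ = -86.9620°.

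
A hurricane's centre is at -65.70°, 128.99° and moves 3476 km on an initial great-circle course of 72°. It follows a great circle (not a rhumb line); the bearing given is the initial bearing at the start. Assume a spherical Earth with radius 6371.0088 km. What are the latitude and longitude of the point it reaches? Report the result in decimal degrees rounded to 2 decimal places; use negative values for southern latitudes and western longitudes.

δ = 3476/6371.0088 = 0.545596 rad (31.2604°).
With φ₁ = -65.70° = -1.146681 rad and θ = 72° = 1.256637 rad:
Destination latitude: φ₂ = arcsin( sin φ₁ cos δ + cos φ₁ sin δ cos θ ) = arcsin(-0.713094) = -45.49°.
Then Δλ = atan2(0.203095, 0.204901) = 0.780970 rad, from sin θ sin δ cos φ₁ over cos δ − sin φ₁ sin φ₂.
λ₂ = λ₁ + Δλ = 173.74°.

latitude -45.49°, longitude 173.74°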